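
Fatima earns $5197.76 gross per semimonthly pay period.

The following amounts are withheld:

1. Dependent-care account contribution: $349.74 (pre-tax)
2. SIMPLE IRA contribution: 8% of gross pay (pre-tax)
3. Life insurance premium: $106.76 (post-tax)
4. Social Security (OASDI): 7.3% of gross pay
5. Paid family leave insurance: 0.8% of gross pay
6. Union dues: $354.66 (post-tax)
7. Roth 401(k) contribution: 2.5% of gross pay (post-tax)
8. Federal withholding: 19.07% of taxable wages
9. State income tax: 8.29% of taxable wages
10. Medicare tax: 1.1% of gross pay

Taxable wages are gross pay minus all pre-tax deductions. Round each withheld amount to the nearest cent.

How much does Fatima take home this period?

SIMPLE IRA contribution: $5197.76 × 0.08 = $415.82
Dependent-care account contribution: $349.74
Pre-tax total = $415.82 + $349.74 = $765.56
Taxable wages = $5197.76 − $765.56 = $4432.20
State income tax: $4432.20 × 0.0829 = $367.43
Federal withholding: $4432.20 × 0.1907 = $845.22
Social Security (OASDI): $5197.76 × 0.073 = $379.44
Medicare tax: $5197.76 × 0.011 = $57.18
Paid family leave insurance: $5197.76 × 0.008 = $41.58
Union dues: $354.66
Roth 401(k) contribution: $5197.76 × 0.025 = $129.94
Life insurance premium: $106.76
Total deductions = $415.82 + $349.74 + $367.43 + $845.22 + $379.44 + $57.18 + $41.58 + $354.66 + $129.94 + $106.76 = $3047.77
Net pay = $5197.76 − $3047.77 = $2149.99

$2149.99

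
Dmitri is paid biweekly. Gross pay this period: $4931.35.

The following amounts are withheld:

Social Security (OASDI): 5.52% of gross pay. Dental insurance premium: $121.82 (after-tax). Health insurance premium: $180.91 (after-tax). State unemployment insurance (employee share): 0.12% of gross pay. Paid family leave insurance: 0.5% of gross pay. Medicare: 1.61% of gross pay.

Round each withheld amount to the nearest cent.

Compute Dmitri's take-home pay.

Medicare: $4931.35 × 0.0161 = $79.39
State unemployment insurance (employee share): $4931.35 × 0.0012 = $5.92
Paid family leave insurance: $4931.35 × 0.005 = $24.66
Social Security (OASDI): $4931.35 × 0.0552 = $272.21
Dental insurance premium: $121.82
Health insurance premium: $180.91
Total deductions = $79.39 + $5.92 + $24.66 + $272.21 + $121.82 + $180.91 = $684.91
Net pay = $4931.35 − $684.91 = $4246.44

$4246.44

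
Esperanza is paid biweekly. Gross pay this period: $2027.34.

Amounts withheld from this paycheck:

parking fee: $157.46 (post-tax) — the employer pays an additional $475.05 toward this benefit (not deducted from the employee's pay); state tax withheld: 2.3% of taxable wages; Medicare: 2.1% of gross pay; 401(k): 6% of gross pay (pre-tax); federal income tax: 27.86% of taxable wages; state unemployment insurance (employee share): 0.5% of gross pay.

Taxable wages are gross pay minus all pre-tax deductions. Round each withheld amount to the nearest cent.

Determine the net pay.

$1120.77

401(k): $2027.34 × 0.06 = $121.64
Taxable wages = $2027.34 − $121.64 = $1905.70
Federal income tax: $1905.70 × 0.2786 = $530.93
State tax withheld: $1905.70 × 0.023 = $43.83
State unemployment insurance (employee share): $2027.34 × 0.005 = $10.14
Medicare: $2027.34 × 0.021 = $42.57
Parking fee: $157.46
(Employer's $475.05 toward parking fee is not withheld from the employee.)
Total deductions = $121.64 + $530.93 + $43.83 + $10.14 + $42.57 + $157.46 = $906.57
Net pay = $2027.34 − $906.57 = $1120.77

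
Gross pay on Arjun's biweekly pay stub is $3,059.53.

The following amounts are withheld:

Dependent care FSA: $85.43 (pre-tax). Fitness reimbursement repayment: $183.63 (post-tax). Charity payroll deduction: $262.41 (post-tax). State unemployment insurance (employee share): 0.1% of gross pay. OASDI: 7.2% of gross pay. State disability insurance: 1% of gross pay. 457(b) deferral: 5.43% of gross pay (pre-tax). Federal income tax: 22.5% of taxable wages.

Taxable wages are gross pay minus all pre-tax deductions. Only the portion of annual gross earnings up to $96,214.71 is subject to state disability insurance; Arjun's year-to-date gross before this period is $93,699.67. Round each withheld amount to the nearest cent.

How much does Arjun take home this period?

$1,481.64

Dependent care FSA: $85.43
457(b) deferral: $3,059.53 × 0.0543 = $166.13
Pre-tax total = $85.43 + $166.13 = $251.56
Taxable wages = $3,059.53 − $251.56 = $2,807.97
Federal income tax: $2,807.97 × 0.225 = $631.79
State disability insurance: only $96,214.71 − $93,699.67 = $2,515.04 of this check is subject → $2,515.04 × 0.01 = $25.15
State unemployment insurance (employee share): $3,059.53 × 0.001 = $3.06
OASDI: $3,059.53 × 0.072 = $220.29
Charity payroll deduction: $262.41
Fitness reimbursement repayment: $183.63
Total deductions = $85.43 + $166.13 + $631.79 + $25.15 + $3.06 + $220.29 + $262.41 + $183.63 = $1,577.89
Net pay = $3,059.53 − $1,577.89 = $1,481.64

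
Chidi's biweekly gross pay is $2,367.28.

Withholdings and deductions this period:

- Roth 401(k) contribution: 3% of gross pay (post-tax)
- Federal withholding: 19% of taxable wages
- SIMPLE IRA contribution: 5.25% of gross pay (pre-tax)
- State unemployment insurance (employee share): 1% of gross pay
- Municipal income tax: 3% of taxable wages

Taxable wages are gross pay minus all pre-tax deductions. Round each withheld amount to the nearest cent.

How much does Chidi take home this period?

SIMPLE IRA contribution: $2,367.28 × 0.0525 = $124.28
Taxable wages = $2,367.28 − $124.28 = $2,243.00
Municipal income tax: $2,243.00 × 0.03 = $67.29
Federal withholding: $2,243.00 × 0.19 = $426.17
State unemployment insurance (employee share): $2,367.28 × 0.01 = $23.67
Roth 401(k) contribution: $2,367.28 × 0.03 = $71.02
Total deductions = $124.28 + $67.29 + $426.17 + $23.67 + $71.02 = $712.43
Net pay = $2,367.28 − $712.43 = $1,654.85

$1,654.85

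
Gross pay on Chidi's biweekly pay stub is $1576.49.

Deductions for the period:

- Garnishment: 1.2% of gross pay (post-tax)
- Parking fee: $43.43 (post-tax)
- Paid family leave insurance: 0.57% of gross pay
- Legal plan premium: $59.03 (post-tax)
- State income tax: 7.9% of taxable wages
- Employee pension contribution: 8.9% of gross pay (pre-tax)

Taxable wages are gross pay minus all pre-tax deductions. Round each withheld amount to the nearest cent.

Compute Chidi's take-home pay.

Employee pension contribution: $1576.49 × 0.089 = $140.31
Taxable wages = $1576.49 − $140.31 = $1436.18
State income tax: $1436.18 × 0.079 = $113.46
Paid family leave insurance: $1576.49 × 0.0057 = $8.99
Parking fee: $43.43
Garnishment: $1576.49 × 0.012 = $18.92
Legal plan premium: $59.03
Total deductions = $140.31 + $113.46 + $8.99 + $43.43 + $18.92 + $59.03 = $384.14
Net pay = $1576.49 − $384.14 = $1192.35

$1192.35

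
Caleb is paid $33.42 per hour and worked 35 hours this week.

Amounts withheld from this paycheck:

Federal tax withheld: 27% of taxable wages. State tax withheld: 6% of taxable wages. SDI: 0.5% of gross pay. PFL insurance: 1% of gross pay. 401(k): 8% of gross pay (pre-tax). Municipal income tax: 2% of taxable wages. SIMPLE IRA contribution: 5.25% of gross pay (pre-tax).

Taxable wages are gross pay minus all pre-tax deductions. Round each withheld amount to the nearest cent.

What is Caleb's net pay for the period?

$642.02

Gross pay: 35 × $33.42 = $1169.70
SIMPLE IRA contribution: $1169.70 × 0.0525 = $61.41
401(k): $1169.70 × 0.08 = $93.58
Pre-tax total = $61.41 + $93.58 = $154.99
Taxable wages = $1169.70 − $154.99 = $1014.71
Federal tax withheld: $1014.71 × 0.27 = $273.97
State tax withheld: $1014.71 × 0.06 = $60.88
Municipal income tax: $1014.71 × 0.02 = $20.29
PFL insurance: $1169.70 × 0.01 = $11.70
SDI: $1169.70 × 0.005 = $5.85
Total deductions = $61.41 + $93.58 + $273.97 + $60.88 + $20.29 + $11.70 + $5.85 = $527.68
Net pay = $1169.70 − $527.68 = $642.02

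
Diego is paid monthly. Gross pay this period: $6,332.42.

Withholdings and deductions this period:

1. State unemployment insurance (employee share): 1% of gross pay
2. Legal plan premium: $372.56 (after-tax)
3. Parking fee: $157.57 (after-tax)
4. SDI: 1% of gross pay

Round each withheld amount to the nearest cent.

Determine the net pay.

$5,675.65

SDI: $6,332.42 × 0.01 = $63.32
State unemployment insurance (employee share): $6,332.42 × 0.01 = $63.32
Legal plan premium: $372.56
Parking fee: $157.57
Total deductions = $63.32 + $63.32 + $372.56 + $157.57 = $656.77
Net pay = $6,332.42 − $656.77 = $5,675.65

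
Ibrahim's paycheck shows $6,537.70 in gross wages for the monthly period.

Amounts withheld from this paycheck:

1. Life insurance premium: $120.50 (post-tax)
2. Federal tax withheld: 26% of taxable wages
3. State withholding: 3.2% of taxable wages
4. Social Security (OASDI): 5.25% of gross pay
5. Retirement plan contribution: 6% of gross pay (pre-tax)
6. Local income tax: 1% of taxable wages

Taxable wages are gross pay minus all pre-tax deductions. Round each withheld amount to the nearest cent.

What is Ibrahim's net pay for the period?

Retirement plan contribution: $6,537.70 × 0.06 = $392.26
Taxable wages = $6,537.70 − $392.26 = $6,145.44
Local income tax: $6,145.44 × 0.01 = $61.45
State withholding: $6,145.44 × 0.032 = $196.65
Federal tax withheld: $6,145.44 × 0.26 = $1,597.81
Social Security (OASDI): $6,537.70 × 0.0525 = $343.23
Life insurance premium: $120.50
Total deductions = $392.26 + $61.45 + $196.65 + $1,597.81 + $343.23 + $120.50 = $2,711.90
Net pay = $6,537.70 − $2,711.90 = $3,825.80

$3,825.80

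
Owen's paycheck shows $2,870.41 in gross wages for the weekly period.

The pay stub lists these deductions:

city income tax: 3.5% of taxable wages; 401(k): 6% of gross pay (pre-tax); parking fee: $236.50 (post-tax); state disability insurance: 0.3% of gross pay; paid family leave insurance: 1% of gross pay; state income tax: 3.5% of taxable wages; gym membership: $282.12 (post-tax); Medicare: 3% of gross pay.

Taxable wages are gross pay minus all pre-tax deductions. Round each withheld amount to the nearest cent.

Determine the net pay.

401(k): $2,870.41 × 0.06 = $172.22
Taxable wages = $2,870.41 − $172.22 = $2,698.19
City income tax: $2,698.19 × 0.035 = $94.44
State income tax: $2,698.19 × 0.035 = $94.44
Medicare: $2,870.41 × 0.03 = $86.11
State disability insurance: $2,870.41 × 0.003 = $8.61
Paid family leave insurance: $2,870.41 × 0.01 = $28.70
Gym membership: $282.12
Parking fee: $236.50
Total deductions = $172.22 + $94.44 + $94.44 + $86.11 + $8.61 + $28.70 + $282.12 + $236.50 = $1,003.14
Net pay = $2,870.41 − $1,003.14 = $1,867.27

$1,867.27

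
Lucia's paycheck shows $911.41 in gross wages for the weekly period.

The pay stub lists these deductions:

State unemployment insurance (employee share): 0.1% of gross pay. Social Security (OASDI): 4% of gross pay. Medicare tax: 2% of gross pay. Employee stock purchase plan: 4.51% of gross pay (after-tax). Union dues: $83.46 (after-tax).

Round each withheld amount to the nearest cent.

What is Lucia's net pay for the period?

State unemployment insurance (employee share): $911.41 × 0.001 = $0.91
Social Security (OASDI): $911.41 × 0.04 = $36.46
Medicare tax: $911.41 × 0.02 = $18.23
Union dues: $83.46
Employee stock purchase plan: $911.41 × 0.0451 = $41.10
Total deductions = $0.91 + $36.46 + $18.23 + $83.46 + $41.10 = $180.16
Net pay = $911.41 − $180.16 = $731.25

$731.25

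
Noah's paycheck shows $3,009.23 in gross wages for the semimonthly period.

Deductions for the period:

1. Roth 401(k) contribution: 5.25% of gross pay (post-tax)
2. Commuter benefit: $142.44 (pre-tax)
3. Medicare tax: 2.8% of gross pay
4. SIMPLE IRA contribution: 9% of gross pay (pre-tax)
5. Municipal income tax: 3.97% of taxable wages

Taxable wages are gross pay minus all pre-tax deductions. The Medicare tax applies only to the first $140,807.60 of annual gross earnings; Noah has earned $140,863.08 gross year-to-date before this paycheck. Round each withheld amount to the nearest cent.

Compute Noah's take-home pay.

$2,334.92

SIMPLE IRA contribution: $3,009.23 × 0.09 = $270.83
Commuter benefit: $142.44
Pre-tax total = $270.83 + $142.44 = $413.27
Taxable wages = $3,009.23 − $413.27 = $2,595.96
Municipal income tax: $2,595.96 × 0.0397 = $103.06
Medicare tax: annual cap $140,807.60 already reached (YTD $140,863.08), so $0.00
Roth 401(k) contribution: $3,009.23 × 0.0525 = $157.98
Total deductions = $270.83 + $142.44 + $103.06 + $0.00 + $157.98 = $674.31
Net pay = $3,009.23 − $674.31 = $2,334.92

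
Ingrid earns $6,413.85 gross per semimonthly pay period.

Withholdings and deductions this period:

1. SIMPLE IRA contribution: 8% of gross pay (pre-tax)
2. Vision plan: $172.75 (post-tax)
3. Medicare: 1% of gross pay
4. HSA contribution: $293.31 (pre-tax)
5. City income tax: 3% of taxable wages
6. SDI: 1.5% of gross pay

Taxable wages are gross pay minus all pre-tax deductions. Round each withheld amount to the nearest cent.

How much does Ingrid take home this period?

$5,106.11

SIMPLE IRA contribution: $6,413.85 × 0.08 = $513.11
HSA contribution: $293.31
Pre-tax total = $513.11 + $293.31 = $806.42
Taxable wages = $6,413.85 − $806.42 = $5,607.43
City income tax: $5,607.43 × 0.03 = $168.22
SDI: $6,413.85 × 0.015 = $96.21
Medicare: $6,413.85 × 0.01 = $64.14
Vision plan: $172.75
Total deductions = $513.11 + $293.31 + $168.22 + $96.21 + $64.14 + $172.75 = $1,307.74
Net pay = $6,413.85 − $1,307.74 = $5,106.11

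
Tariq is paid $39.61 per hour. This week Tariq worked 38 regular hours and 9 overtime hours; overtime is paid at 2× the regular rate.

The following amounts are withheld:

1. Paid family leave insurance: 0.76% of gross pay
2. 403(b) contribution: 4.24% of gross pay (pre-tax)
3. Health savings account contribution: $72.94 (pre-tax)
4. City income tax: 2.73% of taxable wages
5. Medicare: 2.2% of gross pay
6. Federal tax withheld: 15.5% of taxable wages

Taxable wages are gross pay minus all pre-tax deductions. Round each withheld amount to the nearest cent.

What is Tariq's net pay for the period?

$1,611.58

Regular pay: 38 × $39.61 = $1,505.18
Overtime pay: 9 × $39.61 × 2 = $712.98
Gross pay = $1,505.18 + $712.98 = $2,218.16
403(b) contribution: $2,218.16 × 0.0424 = $94.05
Health savings account contribution: $72.94
Pre-tax total = $94.05 + $72.94 = $166.99
Taxable wages = $2,218.16 − $166.99 = $2,051.17
City income tax: $2,051.17 × 0.0273 = $56.00
Federal tax withheld: $2,051.17 × 0.155 = $317.93
Paid family leave insurance: $2,218.16 × 0.0076 = $16.86
Medicare: $2,218.16 × 0.022 = $48.80
Total deductions = $94.05 + $72.94 + $56.00 + $317.93 + $16.86 + $48.80 = $606.58
Net pay = $2,218.16 − $606.58 = $1,611.58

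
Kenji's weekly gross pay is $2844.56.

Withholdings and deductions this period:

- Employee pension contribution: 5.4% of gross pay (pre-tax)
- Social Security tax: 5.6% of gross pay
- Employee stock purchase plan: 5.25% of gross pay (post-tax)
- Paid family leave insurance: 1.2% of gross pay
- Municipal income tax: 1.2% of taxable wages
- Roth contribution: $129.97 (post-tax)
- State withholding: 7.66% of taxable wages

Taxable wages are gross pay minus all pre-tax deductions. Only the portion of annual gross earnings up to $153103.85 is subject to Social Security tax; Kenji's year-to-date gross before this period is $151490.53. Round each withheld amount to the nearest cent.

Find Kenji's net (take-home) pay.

Employee pension contribution: $2844.56 × 0.054 = $153.61
Taxable wages = $2844.56 − $153.61 = $2690.95
Municipal income tax: $2690.95 × 0.012 = $32.29
State withholding: $2690.95 × 0.0766 = $206.13
Social Security tax: only $153103.85 − $151490.53 = $1613.32 of this check is subject → $1613.32 × 0.056 = $90.35
Paid family leave insurance: $2844.56 × 0.012 = $34.13
Roth contribution: $129.97
Employee stock purchase plan: $2844.56 × 0.0525 = $149.34
Total deductions = $153.61 + $32.29 + $206.13 + $90.35 + $34.13 + $129.97 + $149.34 = $795.82
Net pay = $2844.56 − $795.82 = $2048.74

$2048.74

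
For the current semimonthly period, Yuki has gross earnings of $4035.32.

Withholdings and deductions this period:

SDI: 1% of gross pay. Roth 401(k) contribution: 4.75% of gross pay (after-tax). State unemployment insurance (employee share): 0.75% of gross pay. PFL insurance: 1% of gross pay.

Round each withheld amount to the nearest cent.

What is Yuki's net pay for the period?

$3732.68

PFL insurance: $4035.32 × 0.01 = $40.35
State unemployment insurance (employee share): $4035.32 × 0.0075 = $30.26
SDI: $4035.32 × 0.01 = $40.35
Roth 401(k) contribution: $4035.32 × 0.0475 = $191.68
Total deductions = $40.35 + $30.26 + $40.35 + $191.68 = $302.64
Net pay = $4035.32 − $302.64 = $3732.68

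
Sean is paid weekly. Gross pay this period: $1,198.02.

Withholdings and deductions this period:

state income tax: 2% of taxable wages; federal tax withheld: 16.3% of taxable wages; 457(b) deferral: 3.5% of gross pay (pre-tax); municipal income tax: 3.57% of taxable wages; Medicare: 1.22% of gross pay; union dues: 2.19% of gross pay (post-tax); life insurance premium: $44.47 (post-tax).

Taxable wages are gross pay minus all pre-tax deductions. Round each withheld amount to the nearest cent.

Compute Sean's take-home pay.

457(b) deferral: $1,198.02 × 0.035 = $41.93
Taxable wages = $1,198.02 − $41.93 = $1,156.09
Federal tax withheld: $1,156.09 × 0.163 = $188.44
State income tax: $1,156.09 × 0.02 = $23.12
Municipal income tax: $1,156.09 × 0.0357 = $41.27
Medicare: $1,198.02 × 0.0122 = $14.62
Life insurance premium: $44.47
Union dues: $1,198.02 × 0.0219 = $26.24
Total deductions = $41.93 + $188.44 + $23.12 + $41.27 + $14.62 + $44.47 + $26.24 = $380.09
Net pay = $1,198.02 − $380.09 = $817.93

$817.93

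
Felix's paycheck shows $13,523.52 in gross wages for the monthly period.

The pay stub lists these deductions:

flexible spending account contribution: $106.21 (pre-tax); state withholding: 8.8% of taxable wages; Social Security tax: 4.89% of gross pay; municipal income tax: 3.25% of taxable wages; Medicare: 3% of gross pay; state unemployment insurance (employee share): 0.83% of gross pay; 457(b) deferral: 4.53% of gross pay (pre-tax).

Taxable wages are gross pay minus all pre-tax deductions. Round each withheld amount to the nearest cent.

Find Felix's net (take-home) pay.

$10,082.47

457(b) deferral: $13,523.52 × 0.0453 = $612.62
Flexible spending account contribution: $106.21
Pre-tax total = $612.62 + $106.21 = $718.83
Taxable wages = $13,523.52 − $718.83 = $12,804.69
State withholding: $12,804.69 × 0.088 = $1,126.81
Municipal income tax: $12,804.69 × 0.0325 = $416.15
Social Security tax: $13,523.52 × 0.0489 = $661.30
State unemployment insurance (employee share): $13,523.52 × 0.0083 = $112.25
Medicare: $13,523.52 × 0.03 = $405.71
Total deductions = $612.62 + $106.21 + $1,126.81 + $416.15 + $661.30 + $112.25 + $405.71 = $3,441.05
Net pay = $13,523.52 − $3,441.05 = $10,082.47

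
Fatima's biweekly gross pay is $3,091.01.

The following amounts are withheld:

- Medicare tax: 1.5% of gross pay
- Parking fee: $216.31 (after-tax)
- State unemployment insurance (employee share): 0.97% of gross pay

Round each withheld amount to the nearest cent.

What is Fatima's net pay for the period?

$2,798.35

Medicare tax: $3,091.01 × 0.015 = $46.37
State unemployment insurance (employee share): $3,091.01 × 0.0097 = $29.98
Parking fee: $216.31
Total deductions = $46.37 + $29.98 + $216.31 = $292.66
Net pay = $3,091.01 − $292.66 = $2,798.35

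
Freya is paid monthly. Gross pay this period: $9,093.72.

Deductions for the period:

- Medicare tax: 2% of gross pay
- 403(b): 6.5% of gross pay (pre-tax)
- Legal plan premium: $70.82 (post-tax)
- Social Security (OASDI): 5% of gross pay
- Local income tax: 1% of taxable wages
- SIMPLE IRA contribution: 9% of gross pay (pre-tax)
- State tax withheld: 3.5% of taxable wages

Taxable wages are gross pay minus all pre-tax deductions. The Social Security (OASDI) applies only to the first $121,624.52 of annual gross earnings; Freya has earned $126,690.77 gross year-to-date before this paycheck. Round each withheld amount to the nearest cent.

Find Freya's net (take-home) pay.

$7,085.72

SIMPLE IRA contribution: $9,093.72 × 0.09 = $818.43
403(b): $9,093.72 × 0.065 = $591.09
Pre-tax total = $818.43 + $591.09 = $1,409.52
Taxable wages = $9,093.72 − $1,409.52 = $7,684.20
Local income tax: $7,684.20 × 0.01 = $76.84
State tax withheld: $7,684.20 × 0.035 = $268.95
Medicare tax: $9,093.72 × 0.02 = $181.87
Social Security (OASDI): annual cap $121,624.52 already reached (YTD $126,690.77), so $0.00
Legal plan premium: $70.82
Total deductions = $818.43 + $591.09 + $76.84 + $268.95 + $181.87 + $0.00 + $70.82 = $2,008.00
Net pay = $9,093.72 − $2,008.00 = $7,085.72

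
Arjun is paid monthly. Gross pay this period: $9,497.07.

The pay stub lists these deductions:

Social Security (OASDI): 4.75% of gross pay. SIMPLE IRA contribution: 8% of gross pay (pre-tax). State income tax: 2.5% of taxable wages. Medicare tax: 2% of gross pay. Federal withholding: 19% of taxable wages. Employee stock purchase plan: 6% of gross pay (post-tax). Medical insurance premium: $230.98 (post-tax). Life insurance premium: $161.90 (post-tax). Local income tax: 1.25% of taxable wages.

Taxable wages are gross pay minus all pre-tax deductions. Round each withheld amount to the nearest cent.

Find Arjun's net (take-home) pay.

SIMPLE IRA contribution: $9,497.07 × 0.08 = $759.77
Taxable wages = $9,497.07 − $759.77 = $8,737.30
State income tax: $8,737.30 × 0.025 = $218.43
Local income tax: $8,737.30 × 0.0125 = $109.22
Federal withholding: $8,737.30 × 0.19 = $1,660.09
Medicare tax: $9,497.07 × 0.02 = $189.94
Social Security (OASDI): $9,497.07 × 0.0475 = $451.11
Life insurance premium: $161.90
Employee stock purchase plan: $9,497.07 × 0.06 = $569.82
Medical insurance premium: $230.98
Total deductions = $759.77 + $218.43 + $109.22 + $1,660.09 + $189.94 + $451.11 + $161.90 + $569.82 + $230.98 = $4,351.26
Net pay = $9,497.07 − $4,351.26 = $5,145.81

$5,145.81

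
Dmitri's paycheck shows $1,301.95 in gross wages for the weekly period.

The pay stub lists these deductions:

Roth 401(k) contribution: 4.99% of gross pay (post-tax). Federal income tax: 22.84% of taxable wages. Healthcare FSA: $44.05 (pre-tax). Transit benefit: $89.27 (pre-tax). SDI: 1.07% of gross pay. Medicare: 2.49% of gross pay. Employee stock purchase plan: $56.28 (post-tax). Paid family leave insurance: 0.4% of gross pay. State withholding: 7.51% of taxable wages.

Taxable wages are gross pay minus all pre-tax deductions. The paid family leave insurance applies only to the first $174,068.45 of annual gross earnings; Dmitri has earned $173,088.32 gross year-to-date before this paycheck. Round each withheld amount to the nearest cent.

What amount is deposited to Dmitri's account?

$642.43

Transit benefit: $89.27
Healthcare FSA: $44.05
Pre-tax total = $89.27 + $44.05 = $133.32
Taxable wages = $1,301.95 − $133.32 = $1,168.63
State withholding: $1,168.63 × 0.0751 = $87.76
Federal income tax: $1,168.63 × 0.2284 = $266.92
Medicare: $1,301.95 × 0.0249 = $32.42
Paid family leave insurance: only $174,068.45 − $173,088.32 = $980.13 of this check is subject → $980.13 × 0.004 = $3.92
SDI: $1,301.95 × 0.0107 = $13.93
Employee stock purchase plan: $56.28
Roth 401(k) contribution: $1,301.95 × 0.0499 = $64.97
Total deductions = $89.27 + $44.05 + $87.76 + $266.92 + $32.42 + $3.92 + $13.93 + $56.28 + $64.97 = $659.52
Net pay = $1,301.95 − $659.52 = $642.43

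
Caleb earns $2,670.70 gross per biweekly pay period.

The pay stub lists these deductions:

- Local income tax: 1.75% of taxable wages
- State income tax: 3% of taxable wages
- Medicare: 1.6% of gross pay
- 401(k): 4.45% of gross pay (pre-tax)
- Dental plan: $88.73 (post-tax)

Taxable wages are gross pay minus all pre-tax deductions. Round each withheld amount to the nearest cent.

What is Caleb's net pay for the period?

$2,299.17

401(k): $2,670.70 × 0.0445 = $118.85
Taxable wages = $2,670.70 − $118.85 = $2,551.85
State income tax: $2,551.85 × 0.03 = $76.56
Local income tax: $2,551.85 × 0.0175 = $44.66
Medicare: $2,670.70 × 0.016 = $42.73
Dental plan: $88.73
Total deductions = $118.85 + $76.56 + $44.66 + $42.73 + $88.73 = $371.53
Net pay = $2,670.70 − $371.53 = $2,299.17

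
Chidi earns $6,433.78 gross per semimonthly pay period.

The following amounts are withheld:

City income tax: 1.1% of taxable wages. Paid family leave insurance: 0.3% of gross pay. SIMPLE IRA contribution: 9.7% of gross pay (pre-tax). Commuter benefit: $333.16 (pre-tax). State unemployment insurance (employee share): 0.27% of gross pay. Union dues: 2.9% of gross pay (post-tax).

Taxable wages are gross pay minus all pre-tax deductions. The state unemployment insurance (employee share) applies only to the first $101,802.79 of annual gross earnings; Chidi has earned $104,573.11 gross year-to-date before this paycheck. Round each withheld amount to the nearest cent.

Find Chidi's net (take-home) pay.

$5,210.42

Commuter benefit: $333.16
SIMPLE IRA contribution: $6,433.78 × 0.097 = $624.08
Pre-tax total = $333.16 + $624.08 = $957.24
Taxable wages = $6,433.78 − $957.24 = $5,476.54
City income tax: $5,476.54 × 0.011 = $60.24
Paid family leave insurance: $6,433.78 × 0.003 = $19.30
State unemployment insurance (employee share): annual cap $101,802.79 already reached (YTD $104,573.11), so $0.00
Union dues: $6,433.78 × 0.029 = $186.58
Total deductions = $333.16 + $624.08 + $60.24 + $19.30 + $0.00 + $186.58 = $1,223.36
Net pay = $6,433.78 − $1,223.36 = $5,210.42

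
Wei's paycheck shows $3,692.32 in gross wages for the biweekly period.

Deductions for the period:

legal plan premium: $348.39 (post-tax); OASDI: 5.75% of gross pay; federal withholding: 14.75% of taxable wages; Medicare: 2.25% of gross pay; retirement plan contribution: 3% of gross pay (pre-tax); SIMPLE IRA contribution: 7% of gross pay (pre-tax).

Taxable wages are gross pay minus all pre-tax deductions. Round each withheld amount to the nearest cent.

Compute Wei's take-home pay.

$2,189.15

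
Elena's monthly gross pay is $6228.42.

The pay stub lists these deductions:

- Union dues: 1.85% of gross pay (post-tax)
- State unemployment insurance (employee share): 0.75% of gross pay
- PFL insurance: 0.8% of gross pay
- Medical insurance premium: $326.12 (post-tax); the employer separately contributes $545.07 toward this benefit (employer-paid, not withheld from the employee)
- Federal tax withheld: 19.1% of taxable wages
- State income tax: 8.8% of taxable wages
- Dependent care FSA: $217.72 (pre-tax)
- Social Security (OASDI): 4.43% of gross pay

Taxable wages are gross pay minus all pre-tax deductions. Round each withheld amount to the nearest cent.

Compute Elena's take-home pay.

Dependent care FSA: $217.72
Taxable wages = $6228.42 − $217.72 = $6010.70
State income tax: $6010.70 × 0.088 = $528.94
Federal tax withheld: $6010.70 × 0.191 = $1148.04
Social Security (OASDI): $6228.42 × 0.0443 = $275.92
PFL insurance: $6228.42 × 0.008 = $49.83
State unemployment insurance (employee share): $6228.42 × 0.0075 = $46.71
Medical insurance premium: $326.12
Union dues: $6228.42 × 0.0185 = $115.23
(Employer's $545.07 toward medical insurance premium is not withheld from the employee.)
Total deductions = $217.72 + $528.94 + $1148.04 + $275.92 + $49.83 + $46.71 + $326.12 + $115.23 = $2708.51
Net pay = $6228.42 − $2708.51 = $3519.91

$3519.91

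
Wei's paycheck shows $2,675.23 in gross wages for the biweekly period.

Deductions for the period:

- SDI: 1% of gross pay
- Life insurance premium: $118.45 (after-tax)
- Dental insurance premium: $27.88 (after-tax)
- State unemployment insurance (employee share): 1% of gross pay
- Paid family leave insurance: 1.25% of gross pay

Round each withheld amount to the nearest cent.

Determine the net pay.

State unemployment insurance (employee share): $2,675.23 × 0.01 = $26.75
Paid family leave insurance: $2,675.23 × 0.0125 = $33.44
SDI: $2,675.23 × 0.01 = $26.75
Life insurance premium: $118.45
Dental insurance premium: $27.88
Total deductions = $26.75 + $33.44 + $26.75 + $118.45 + $27.88 = $233.27
Net pay = $2,675.23 − $233.27 = $2,441.96

$2,441.96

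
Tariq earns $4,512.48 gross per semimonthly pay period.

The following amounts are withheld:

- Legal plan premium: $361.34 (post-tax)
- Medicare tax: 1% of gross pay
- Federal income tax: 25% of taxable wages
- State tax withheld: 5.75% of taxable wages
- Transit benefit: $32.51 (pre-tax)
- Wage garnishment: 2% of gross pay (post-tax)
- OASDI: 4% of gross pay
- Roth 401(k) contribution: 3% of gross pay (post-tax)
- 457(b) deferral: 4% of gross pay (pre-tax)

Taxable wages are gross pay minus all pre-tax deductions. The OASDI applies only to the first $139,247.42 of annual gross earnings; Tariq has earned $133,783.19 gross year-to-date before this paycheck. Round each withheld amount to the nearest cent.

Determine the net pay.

Transit benefit: $32.51
457(b) deferral: $4,512.48 × 0.04 = $180.50
Pre-tax total = $32.51 + $180.50 = $213.01
Taxable wages = $4,512.48 − $213.01 = $4,299.47
State tax withheld: $4,299.47 × 0.0575 = $247.22
Federal income tax: $4,299.47 × 0.25 = $1,074.87
Medicare tax: $4,512.48 × 0.01 = $45.12
OASDI: cap not yet reached, full $4,512.48 is subject → $4,512.48 × 0.04 = $180.50
Wage garnishment: $4,512.48 × 0.02 = $90.25
Legal plan premium: $361.34
Roth 401(k) contribution: $4,512.48 × 0.03 = $135.37
Total deductions = $32.51 + $180.50 + $247.22 + $1,074.87 + $45.12 + $180.50 + $90.25 + $361.34 + $135.37 = $2,347.68
Net pay = $4,512.48 − $2,347.68 = $2,164.80

$2,164.80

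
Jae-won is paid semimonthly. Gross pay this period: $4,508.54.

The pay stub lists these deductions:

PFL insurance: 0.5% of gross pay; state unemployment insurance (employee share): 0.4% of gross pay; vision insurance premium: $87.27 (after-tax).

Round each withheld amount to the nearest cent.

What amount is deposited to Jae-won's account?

$4,380.70

State unemployment insurance (employee share): $4,508.54 × 0.004 = $18.03
PFL insurance: $4,508.54 × 0.005 = $22.54
Vision insurance premium: $87.27
Total deductions = $18.03 + $22.54 + $87.27 = $127.84
Net pay = $4,508.54 − $127.84 = $4,380.70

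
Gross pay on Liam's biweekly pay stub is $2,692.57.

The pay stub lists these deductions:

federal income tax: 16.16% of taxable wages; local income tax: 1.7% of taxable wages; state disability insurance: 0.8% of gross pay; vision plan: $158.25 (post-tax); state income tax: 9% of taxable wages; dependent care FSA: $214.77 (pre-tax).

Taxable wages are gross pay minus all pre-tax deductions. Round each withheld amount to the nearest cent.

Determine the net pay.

$1,632.48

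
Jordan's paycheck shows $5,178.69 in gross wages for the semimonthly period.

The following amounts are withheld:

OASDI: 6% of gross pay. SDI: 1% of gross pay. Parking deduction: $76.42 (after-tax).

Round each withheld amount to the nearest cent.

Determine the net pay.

OASDI: $5,178.69 × 0.06 = $310.72
SDI: $5,178.69 × 0.01 = $51.79
Parking deduction: $76.42
Total deductions = $310.72 + $51.79 + $76.42 = $438.93
Net pay = $5,178.69 − $438.93 = $4,739.76

$4,739.76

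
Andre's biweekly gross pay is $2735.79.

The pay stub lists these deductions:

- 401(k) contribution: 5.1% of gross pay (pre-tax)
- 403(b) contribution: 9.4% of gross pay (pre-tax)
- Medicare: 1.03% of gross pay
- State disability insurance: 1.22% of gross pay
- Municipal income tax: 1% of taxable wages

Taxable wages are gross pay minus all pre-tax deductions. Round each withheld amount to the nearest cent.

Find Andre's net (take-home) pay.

$2254.15

403(b) contribution: $2735.79 × 0.094 = $257.16
401(k) contribution: $2735.79 × 0.051 = $139.53
Pre-tax total = $257.16 + $139.53 = $396.69
Taxable wages = $2735.79 − $396.69 = $2339.10
Municipal income tax: $2339.10 × 0.01 = $23.39
State disability insurance: $2735.79 × 0.0122 = $33.38
Medicare: $2735.79 × 0.0103 = $28.18
Total deductions = $257.16 + $139.53 + $23.39 + $33.38 + $28.18 = $481.64
Net pay = $2735.79 − $481.64 = $2254.15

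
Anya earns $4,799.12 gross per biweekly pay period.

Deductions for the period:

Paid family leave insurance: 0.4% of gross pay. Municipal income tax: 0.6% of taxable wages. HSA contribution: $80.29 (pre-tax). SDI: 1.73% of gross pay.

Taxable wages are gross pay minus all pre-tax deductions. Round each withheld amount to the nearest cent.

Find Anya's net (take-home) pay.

$4,588.30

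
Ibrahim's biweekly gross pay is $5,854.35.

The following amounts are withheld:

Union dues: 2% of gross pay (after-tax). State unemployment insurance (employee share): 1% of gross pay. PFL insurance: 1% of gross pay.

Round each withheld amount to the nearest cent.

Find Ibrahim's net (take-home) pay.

$5,620.18

State unemployment insurance (employee share): $5,854.35 × 0.01 = $58.54
PFL insurance: $5,854.35 × 0.01 = $58.54
Union dues: $5,854.35 × 0.02 = $117.09
Total deductions = $58.54 + $58.54 + $117.09 = $234.17
Net pay = $5,854.35 − $234.17 = $5,620.18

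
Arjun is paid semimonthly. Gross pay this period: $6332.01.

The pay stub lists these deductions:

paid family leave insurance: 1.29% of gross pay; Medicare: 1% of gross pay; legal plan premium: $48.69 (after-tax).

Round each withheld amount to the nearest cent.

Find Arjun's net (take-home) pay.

Medicare: $6332.01 × 0.01 = $63.32
Paid family leave insurance: $6332.01 × 0.0129 = $81.68
Legal plan premium: $48.69
Total deductions = $63.32 + $81.68 + $48.69 = $193.69
Net pay = $6332.01 − $193.69 = $6138.32

$6138.32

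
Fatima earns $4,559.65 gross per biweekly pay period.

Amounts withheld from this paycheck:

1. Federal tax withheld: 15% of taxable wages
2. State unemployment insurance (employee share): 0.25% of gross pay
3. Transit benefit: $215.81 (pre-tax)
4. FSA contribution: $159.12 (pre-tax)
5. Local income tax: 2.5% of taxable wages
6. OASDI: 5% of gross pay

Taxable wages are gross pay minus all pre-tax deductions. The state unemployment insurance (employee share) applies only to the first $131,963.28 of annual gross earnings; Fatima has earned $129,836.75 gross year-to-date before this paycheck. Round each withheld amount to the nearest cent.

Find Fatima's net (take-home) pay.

FSA contribution: $159.12
Transit benefit: $215.81
Pre-tax total = $159.12 + $215.81 = $374.93
Taxable wages = $4,559.65 − $374.93 = $4,184.72
Local income tax: $4,184.72 × 0.025 = $104.62
Federal tax withheld: $4,184.72 × 0.15 = $627.71
State unemployment insurance (employee share): only $131,963.28 − $129,836.75 = $2,126.53 of this check is subject → $2,126.53 × 0.0025 = $5.32
OASDI: $4,559.65 × 0.05 = $227.98
Total deductions = $159.12 + $215.81 + $104.62 + $627.71 + $5.32 + $227.98 = $1,340.56
Net pay = $4,559.65 − $1,340.56 = $3,219.09

$3,219.09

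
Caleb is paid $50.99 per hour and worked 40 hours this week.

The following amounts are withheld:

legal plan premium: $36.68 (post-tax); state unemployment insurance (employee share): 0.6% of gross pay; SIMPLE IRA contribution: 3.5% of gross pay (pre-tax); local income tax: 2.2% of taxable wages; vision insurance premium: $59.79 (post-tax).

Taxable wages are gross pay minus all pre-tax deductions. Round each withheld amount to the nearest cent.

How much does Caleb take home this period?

$1,816.20

Gross pay: 40 × $50.99 = $2,039.60
SIMPLE IRA contribution: $2,039.60 × 0.035 = $71.39
Taxable wages = $2,039.60 − $71.39 = $1,968.21
Local income tax: $1,968.21 × 0.022 = $43.30
State unemployment insurance (employee share): $2,039.60 × 0.006 = $12.24
Vision insurance premium: $59.79
Legal plan premium: $36.68
Total deductions = $71.39 + $43.30 + $12.24 + $59.79 + $36.68 = $223.40
Net pay = $2,039.60 − $223.40 = $1,816.20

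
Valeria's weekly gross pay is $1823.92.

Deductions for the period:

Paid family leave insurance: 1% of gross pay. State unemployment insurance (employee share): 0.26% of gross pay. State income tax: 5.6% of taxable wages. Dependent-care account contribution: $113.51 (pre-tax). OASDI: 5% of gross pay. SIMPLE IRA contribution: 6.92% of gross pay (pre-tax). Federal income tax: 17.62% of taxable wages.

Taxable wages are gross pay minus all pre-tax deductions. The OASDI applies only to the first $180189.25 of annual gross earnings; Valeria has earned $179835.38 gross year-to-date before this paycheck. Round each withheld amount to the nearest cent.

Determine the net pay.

$1175.68

Dependent-care account contribution: $113.51
SIMPLE IRA contribution: $1823.92 × 0.0692 = $126.22
Pre-tax total = $113.51 + $126.22 = $239.73
Taxable wages = $1823.92 − $239.73 = $1584.19
State income tax: $1584.19 × 0.056 = $88.71
Federal income tax: $1584.19 × 0.1762 = $279.13
OASDI: only $180189.25 − $179835.38 = $353.87 of this check is subject → $353.87 × 0.05 = $17.69
State unemployment insurance (employee share): $1823.92 × 0.0026 = $4.74
Paid family leave insurance: $1823.92 × 0.01 = $18.24
Total deductions = $113.51 + $126.22 + $88.71 + $279.13 + $17.69 + $4.74 + $18.24 = $648.24
Net pay = $1823.92 − $648.24 = $1175.68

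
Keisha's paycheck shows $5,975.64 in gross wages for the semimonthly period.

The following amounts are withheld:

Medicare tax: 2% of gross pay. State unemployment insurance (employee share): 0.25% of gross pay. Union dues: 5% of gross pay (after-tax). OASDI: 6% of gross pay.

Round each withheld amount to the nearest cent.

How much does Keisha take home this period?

State unemployment insurance (employee share): $5,975.64 × 0.0025 = $14.94
Medicare tax: $5,975.64 × 0.02 = $119.51
OASDI: $5,975.64 × 0.06 = $358.54
Union dues: $5,975.64 × 0.05 = $298.78
Total deductions = $14.94 + $119.51 + $358.54 + $298.78 = $791.77
Net pay = $5,975.64 − $791.77 = $5,183.87

$5,183.87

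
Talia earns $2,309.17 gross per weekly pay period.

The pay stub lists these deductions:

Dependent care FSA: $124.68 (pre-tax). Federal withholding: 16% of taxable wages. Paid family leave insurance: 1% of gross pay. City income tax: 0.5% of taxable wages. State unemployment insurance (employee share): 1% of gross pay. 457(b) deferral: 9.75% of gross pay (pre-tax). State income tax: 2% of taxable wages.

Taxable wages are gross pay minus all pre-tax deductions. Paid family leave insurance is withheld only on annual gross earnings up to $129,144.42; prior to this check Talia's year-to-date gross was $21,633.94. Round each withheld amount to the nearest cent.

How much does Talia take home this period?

$1,550.68

Dependent care FSA: $124.68
457(b) deferral: $2,309.17 × 0.0975 = $225.14
Pre-tax total = $124.68 + $225.14 = $349.82
Taxable wages = $2,309.17 − $349.82 = $1,959.35
State income tax: $1,959.35 × 0.02 = $39.19
Federal withholding: $1,959.35 × 0.16 = $313.50
City income tax: $1,959.35 × 0.005 = $9.80
Paid family leave insurance: cap not yet reached, full $2,309.17 is subject → $2,309.17 × 0.01 = $23.09
State unemployment insurance (employee share): $2,309.17 × 0.01 = $23.09
Total deductions = $124.68 + $225.14 + $39.19 + $313.50 + $9.80 + $23.09 + $23.09 = $758.49
Net pay = $2,309.17 − $758.49 = $1,550.68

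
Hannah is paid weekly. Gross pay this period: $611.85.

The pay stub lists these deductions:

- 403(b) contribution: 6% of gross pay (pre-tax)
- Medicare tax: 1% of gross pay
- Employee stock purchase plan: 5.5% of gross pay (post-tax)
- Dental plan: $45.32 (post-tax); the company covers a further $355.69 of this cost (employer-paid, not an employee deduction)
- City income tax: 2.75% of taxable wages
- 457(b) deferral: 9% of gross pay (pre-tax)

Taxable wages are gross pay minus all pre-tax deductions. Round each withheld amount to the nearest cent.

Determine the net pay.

457(b) deferral: $611.85 × 0.09 = $55.07
403(b) contribution: $611.85 × 0.06 = $36.71
Pre-tax total = $55.07 + $36.71 = $91.78
Taxable wages = $611.85 − $91.78 = $520.07
City income tax: $520.07 × 0.0275 = $14.30
Medicare tax: $611.85 × 0.01 = $6.12
Employee stock purchase plan: $611.85 × 0.055 = $33.65
Dental plan: $45.32
(Employer's $355.69 toward dental plan is not withheld from the employee.)
Total deductions = $55.07 + $36.71 + $14.30 + $6.12 + $33.65 + $45.32 = $191.17
Net pay = $611.85 − $191.17 = $420.68

$420.68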